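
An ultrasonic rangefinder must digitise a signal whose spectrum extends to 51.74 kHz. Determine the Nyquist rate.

Nyquist rate = 2 × 51.74 kHz = 103.48 kHz.

103.48 kHz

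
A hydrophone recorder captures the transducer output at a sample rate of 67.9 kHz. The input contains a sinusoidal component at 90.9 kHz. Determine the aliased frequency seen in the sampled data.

23 kHz

90.9 kHz mod fs = 23 kHz.
23 kHz ≤ fs/2 = 33.95 kHz, appears at 23 kHz.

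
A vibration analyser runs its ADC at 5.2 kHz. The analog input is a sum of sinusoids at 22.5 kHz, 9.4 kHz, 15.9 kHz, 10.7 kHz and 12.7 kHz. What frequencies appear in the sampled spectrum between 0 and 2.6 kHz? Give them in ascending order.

0.3 kHz, 1 kHz, 1.7 kHz, 2.3 kHz

fs/2 = 2.6 kHz.
22.5 kHz mod fs = 1.7 kHz.
1.7 kHz ≤ fs/2 = 2.6 kHz, appears at 1.7 kHz.
9.4 kHz mod fs = 4.2 kHz.
4.2 kHz > fs/2 = 2.6 kHz, folds to fs − 4.2 kHz = 1 kHz.
15.9 kHz mod fs = 0.3 kHz.
0.3 kHz ≤ fs/2 = 2.6 kHz, appears at 0.3 kHz.
10.7 kHz mod fs = 0.3 kHz.
0.3 kHz ≤ fs/2 = 2.6 kHz, appears at 0.3 kHz.
12.7 kHz mod fs = 2.3 kHz.
2.3 kHz ≤ fs/2 = 2.6 kHz, appears at 2.3 kHz.
Distinct values: {0.3 kHz, 1 kHz, 1.7 kHz, 2.3 kHz}.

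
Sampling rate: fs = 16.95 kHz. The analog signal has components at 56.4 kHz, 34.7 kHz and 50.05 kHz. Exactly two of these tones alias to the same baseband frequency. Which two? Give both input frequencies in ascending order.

fs/2 = 8.475 kHz.
56.4 kHz mod fs = 5.55 kHz.
5.55 kHz ≤ fs/2 = 8.475 kHz, appears at 5.55 kHz.
34.7 kHz mod fs = 0.8 kHz.
0.8 kHz ≤ fs/2 = 8.475 kHz, appears at 0.8 kHz.
50.05 kHz mod fs = 16.15 kHz.
16.15 kHz > fs/2 = 8.475 kHz, folds to fs − 16.15 kHz = 0.8 kHz.
34.7 kHz and 50.05 kHz both map to 0.8 kHz.

34.7 kHz, 50.05 kHz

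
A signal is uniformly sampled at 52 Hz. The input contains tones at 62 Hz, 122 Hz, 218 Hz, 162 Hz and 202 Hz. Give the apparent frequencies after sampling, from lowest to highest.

fs/2 = 26 Hz.
62 Hz mod fs = 10 Hz.
10 Hz ≤ fs/2 = 26 Hz, appears at 10 Hz.
122 Hz mod fs = 18 Hz.
18 Hz ≤ fs/2 = 26 Hz, appears at 18 Hz.
218 Hz mod fs = 10 Hz.
10 Hz ≤ fs/2 = 26 Hz, appears at 10 Hz.
162 Hz mod fs = 6 Hz.
6 Hz ≤ fs/2 = 26 Hz, appears at 6 Hz.
202 Hz mod fs = 46 Hz.
46 Hz > fs/2 = 26 Hz, folds to fs − 46 Hz = 6 Hz.
Distinct values: {6 Hz, 10 Hz, 18 Hz}.

6 Hz, 10 Hz, 18 Hz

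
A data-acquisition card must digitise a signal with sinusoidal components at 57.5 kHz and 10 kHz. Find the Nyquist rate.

Highest-frequency component: 57.5 kHz.
Nyquist rate = 2 × 57.5 kHz = 115 kHz.

115 kHz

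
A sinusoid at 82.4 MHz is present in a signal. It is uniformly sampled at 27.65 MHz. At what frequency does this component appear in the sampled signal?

0.55 MHz

82.4 MHz mod fs = 27.1 MHz.
27.1 MHz > fs/2 = 13.825 MHz, folds to fs − 27.1 MHz = 0.55 MHz.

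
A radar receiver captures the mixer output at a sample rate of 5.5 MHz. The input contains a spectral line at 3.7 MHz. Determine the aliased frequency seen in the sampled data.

3.7 MHz > fs/2 = 2.75 MHz, folds to fs − 3.7 MHz = 1.8 MHz.

1.8 MHz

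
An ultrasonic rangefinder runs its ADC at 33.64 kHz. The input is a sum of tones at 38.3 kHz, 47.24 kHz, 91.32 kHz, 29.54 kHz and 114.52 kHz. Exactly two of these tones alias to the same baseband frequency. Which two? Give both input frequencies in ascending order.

fs/2 = 16.82 kHz.
38.3 kHz mod fs = 4.66 kHz.
4.66 kHz ≤ fs/2 = 16.82 kHz, appears at 4.66 kHz.
47.24 kHz mod fs = 13.6 kHz.
13.6 kHz ≤ fs/2 = 16.82 kHz, appears at 13.6 kHz.
91.32 kHz mod fs = 24.04 kHz.
24.04 kHz > fs/2 = 16.82 kHz, folds to fs − 24.04 kHz = 9.6 kHz.
29.54 kHz > fs/2 = 16.82 kHz, folds to fs − 29.54 kHz = 4.1 kHz.
114.52 kHz mod fs = 13.6 kHz.
13.6 kHz ≤ fs/2 = 16.82 kHz, appears at 13.6 kHz.
47.24 kHz and 114.52 kHz both map to 13.6 kHz.

47.24 kHz, 114.52 kHz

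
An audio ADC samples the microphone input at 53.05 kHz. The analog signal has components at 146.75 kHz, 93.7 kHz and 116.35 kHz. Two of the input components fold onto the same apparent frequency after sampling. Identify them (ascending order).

93.7 kHz, 146.75 kHz

fs/2 = 26.525 kHz.
146.75 kHz mod fs = 40.65 kHz.
40.65 kHz > fs/2 = 26.525 kHz, folds to fs − 40.65 kHz = 12.4 kHz.
93.7 kHz mod fs = 40.65 kHz.
40.65 kHz > fs/2 = 26.525 kHz, folds to fs − 40.65 kHz = 12.4 kHz.
116.35 kHz mod fs = 10.25 kHz.
10.25 kHz ≤ fs/2 = 26.525 kHz, appears at 10.25 kHz.
93.7 kHz and 146.75 kHz both map to 12.4 kHz.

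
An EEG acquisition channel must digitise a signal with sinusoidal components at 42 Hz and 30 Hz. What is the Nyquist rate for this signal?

84 Hz

Highest-frequency component: 42 Hz.
Nyquist rate = 2 × 42 Hz = 84 Hz.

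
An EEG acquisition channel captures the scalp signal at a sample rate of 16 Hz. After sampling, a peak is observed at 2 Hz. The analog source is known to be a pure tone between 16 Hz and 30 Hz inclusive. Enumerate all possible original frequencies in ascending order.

Frequencies that alias to 2 Hz are k·fs ± 2 Hz for integer k ≥ 0.
k=0: 2 Hz.
k=1: 14 Hz, 18 Hz.
k=2: 30 Hz, 34 Hz.
k=3: 46 Hz, 50 Hz.
Within [16 Hz, 30 Hz]: 18 Hz, 30 Hz.

18 Hz, 30 Hz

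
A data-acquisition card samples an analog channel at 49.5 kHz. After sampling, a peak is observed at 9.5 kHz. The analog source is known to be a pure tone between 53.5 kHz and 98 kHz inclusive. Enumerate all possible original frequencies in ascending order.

Frequencies that alias to 9.5 kHz are k·fs ± 9.5 kHz for integer k ≥ 0.
k=0: 9.5 kHz.
k=1: 40 kHz, 59 kHz.
k=2: 89.5 kHz, 108.5 kHz.
k=3: 139 kHz, 158 kHz.
Within [53.5 kHz, 98 kHz]: 59 kHz, 89.5 kHz.

59 kHz, 89.5 kHz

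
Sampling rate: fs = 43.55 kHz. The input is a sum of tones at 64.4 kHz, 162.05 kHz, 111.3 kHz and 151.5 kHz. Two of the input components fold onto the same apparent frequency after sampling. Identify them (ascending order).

64.4 kHz, 151.5 kHz

fs/2 = 21.775 kHz.
64.4 kHz mod fs = 20.85 kHz.
20.85 kHz ≤ fs/2 = 21.775 kHz, appears at 20.85 kHz.
162.05 kHz mod fs = 31.4 kHz.
31.4 kHz > fs/2 = 21.775 kHz, folds to fs − 31.4 kHz = 12.15 kHz.
111.3 kHz mod fs = 24.2 kHz.
24.2 kHz > fs/2 = 21.775 kHz, folds to fs − 24.2 kHz = 19.35 kHz.
151.5 kHz mod fs = 20.85 kHz.
20.85 kHz ≤ fs/2 = 21.775 kHz, appears at 20.85 kHz.
64.4 kHz and 151.5 kHz both map to 20.85 kHz.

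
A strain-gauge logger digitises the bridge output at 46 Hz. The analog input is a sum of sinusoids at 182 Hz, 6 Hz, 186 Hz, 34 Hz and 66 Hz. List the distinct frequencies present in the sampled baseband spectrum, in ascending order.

2 Hz, 6 Hz, 12 Hz, 20 Hz

fs/2 = 23 Hz.
182 Hz mod fs = 44 Hz.
44 Hz > fs/2 = 23 Hz, folds to fs − 44 Hz = 2 Hz.
6 Hz ≤ fs/2 = 23 Hz, passes unchanged.
186 Hz mod fs = 2 Hz.
2 Hz ≤ fs/2 = 23 Hz, appears at 2 Hz.
34 Hz > fs/2 = 23 Hz, folds to fs − 34 Hz = 12 Hz.
66 Hz mod fs = 20 Hz.
20 Hz ≤ fs/2 = 23 Hz, appears at 20 Hz.
Distinct values: {2 Hz, 6 Hz, 12 Hz, 20 Hz}.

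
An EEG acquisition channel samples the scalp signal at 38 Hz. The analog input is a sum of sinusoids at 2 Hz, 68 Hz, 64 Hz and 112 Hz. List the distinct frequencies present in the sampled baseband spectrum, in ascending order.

fs/2 = 19 Hz.
2 Hz ≤ fs/2 = 19 Hz, passes unchanged.
68 Hz mod fs = 30 Hz.
30 Hz > fs/2 = 19 Hz, folds to fs − 30 Hz = 8 Hz.
64 Hz mod fs = 26 Hz.
26 Hz > fs/2 = 19 Hz, folds to fs − 26 Hz = 12 Hz.
112 Hz mod fs = 36 Hz.
36 Hz > fs/2 = 19 Hz, folds to fs − 36 Hz = 2 Hz.
Distinct values: {2 Hz, 8 Hz, 12 Hz}.

2 Hz, 8 Hz, 12 Hz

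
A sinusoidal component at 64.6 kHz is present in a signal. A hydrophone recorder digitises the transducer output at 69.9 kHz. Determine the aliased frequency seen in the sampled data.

5.3 kHz

64.6 kHz > fs/2 = 34.95 kHz, folds to fs − 64.6 kHz = 5.3 kHz.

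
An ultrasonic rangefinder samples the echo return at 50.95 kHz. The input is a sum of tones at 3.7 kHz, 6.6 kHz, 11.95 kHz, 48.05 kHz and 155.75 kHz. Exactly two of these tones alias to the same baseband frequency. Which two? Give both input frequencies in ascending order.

48.05 kHz, 155.75 kHz

fs/2 = 25.475 kHz.
3.7 kHz ≤ fs/2 = 25.475 kHz, passes unchanged.
6.6 kHz ≤ fs/2 = 25.475 kHz, passes unchanged.
11.95 kHz ≤ fs/2 = 25.475 kHz, passes unchanged.
48.05 kHz > fs/2 = 25.475 kHz, folds to fs − 48.05 kHz = 2.9 kHz.
155.75 kHz mod fs = 2.9 kHz.
2.9 kHz ≤ fs/2 = 25.475 kHz, appears at 2.9 kHz.
48.05 kHz and 155.75 kHz both map to 2.9 kHz.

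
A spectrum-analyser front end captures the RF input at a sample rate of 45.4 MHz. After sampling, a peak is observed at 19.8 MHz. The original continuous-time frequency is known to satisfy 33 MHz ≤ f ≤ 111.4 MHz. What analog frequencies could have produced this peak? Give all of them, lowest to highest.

Frequencies that alias to 19.8 MHz are k·fs ± 19.8 MHz for integer k ≥ 0.
k=0: 19.8 MHz.
k=1: 25.6 MHz, 65.2 MHz.
k=2: 71 MHz, 110.6 MHz.
k=3: 116.4 MHz, 156 MHz.
Within [33 MHz, 111.4 MHz]: 65.2 MHz, 71 MHz, 110.6 MHz.

65.2 MHz, 71 MHz, 110.6 MHz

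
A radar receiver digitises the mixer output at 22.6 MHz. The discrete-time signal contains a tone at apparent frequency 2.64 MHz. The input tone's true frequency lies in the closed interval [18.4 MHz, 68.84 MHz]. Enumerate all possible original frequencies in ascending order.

19.96 MHz, 25.24 MHz, 42.56 MHz, 47.84 MHz, 65.16 MHz

Frequencies that alias to 2.64 MHz are k·fs ± 2.64 MHz for integer k ≥ 0.
k=0: 2.64 MHz.
k=1: 19.96 MHz, 25.24 MHz.
k=2: 42.56 MHz, 47.84 MHz.
k=3: 65.16 MHz, 70.44 MHz.
k=4: 87.76 MHz, 93.04 MHz.
Within [18.4 MHz, 68.84 MHz]: 19.96 MHz, 25.24 MHz, 42.56 MHz, 47.84 MHz, 65.16 MHz.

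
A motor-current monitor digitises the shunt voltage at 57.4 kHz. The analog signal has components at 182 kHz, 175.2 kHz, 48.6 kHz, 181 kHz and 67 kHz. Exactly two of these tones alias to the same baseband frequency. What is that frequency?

8.8 kHz

fs/2 = 28.7 kHz.
182 kHz mod fs = 9.8 kHz.
9.8 kHz ≤ fs/2 = 28.7 kHz, appears at 9.8 kHz.
175.2 kHz mod fs = 3 kHz.
3 kHz ≤ fs/2 = 28.7 kHz, appears at 3 kHz.
48.6 kHz > fs/2 = 28.7 kHz, folds to fs − 48.6 kHz = 8.8 kHz.
181 kHz mod fs = 8.8 kHz.
8.8 kHz ≤ fs/2 = 28.7 kHz, appears at 8.8 kHz.
67 kHz mod fs = 9.6 kHz.
9.6 kHz ≤ fs/2 = 28.7 kHz, appears at 9.6 kHz.
48.6 kHz and 181 kHz both map to 8.8 kHz.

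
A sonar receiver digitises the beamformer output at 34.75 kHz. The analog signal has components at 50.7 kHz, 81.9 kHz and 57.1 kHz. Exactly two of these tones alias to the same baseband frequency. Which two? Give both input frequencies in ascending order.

fs/2 = 17.375 kHz.
50.7 kHz mod fs = 15.95 kHz.
15.95 kHz ≤ fs/2 = 17.375 kHz, appears at 15.95 kHz.
81.9 kHz mod fs = 12.4 kHz.
12.4 kHz ≤ fs/2 = 17.375 kHz, appears at 12.4 kHz.
57.1 kHz mod fs = 22.35 kHz.
22.35 kHz > fs/2 = 17.375 kHz, folds to fs − 22.35 kHz = 12.4 kHz.
57.1 kHz and 81.9 kHz both map to 12.4 kHz.

57.1 kHz, 81.9 kHz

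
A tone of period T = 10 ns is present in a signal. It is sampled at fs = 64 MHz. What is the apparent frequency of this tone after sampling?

28 MHz

T = 10 ns → f = 1/T = 100 MHz.
100 MHz mod fs = 36 MHz.
36 MHz > fs/2 = 32 MHz, folds to fs − 36 MHz = 28 MHz.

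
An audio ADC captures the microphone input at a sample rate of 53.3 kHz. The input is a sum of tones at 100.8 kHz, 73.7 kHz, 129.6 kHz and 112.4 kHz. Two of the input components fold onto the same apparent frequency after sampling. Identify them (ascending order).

fs/2 = 26.65 kHz.
100.8 kHz mod fs = 47.5 kHz.
47.5 kHz > fs/2 = 26.65 kHz, folds to fs − 47.5 kHz = 5.8 kHz.
73.7 kHz mod fs = 20.4 kHz.
20.4 kHz ≤ fs/2 = 26.65 kHz, appears at 20.4 kHz.
129.6 kHz mod fs = 23 kHz.
23 kHz ≤ fs/2 = 26.65 kHz, appears at 23 kHz.
112.4 kHz mod fs = 5.8 kHz.
5.8 kHz ≤ fs/2 = 26.65 kHz, appears at 5.8 kHz.
100.8 kHz and 112.4 kHz both map to 5.8 kHz.

100.8 kHz, 112.4 kHz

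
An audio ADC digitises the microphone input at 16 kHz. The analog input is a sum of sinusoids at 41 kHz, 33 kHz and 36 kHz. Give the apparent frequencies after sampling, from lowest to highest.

fs/2 = 8 kHz.
41 kHz mod fs = 9 kHz.
9 kHz > fs/2 = 8 kHz, folds to fs − 9 kHz = 7 kHz.
33 kHz mod fs = 1 kHz.
1 kHz ≤ fs/2 = 8 kHz, appears at 1 kHz.
36 kHz mod fs = 4 kHz.
4 kHz ≤ fs/2 = 8 kHz, appears at 4 kHz.
Distinct values: {1 kHz, 4 kHz, 7 kHz}.

1 kHz, 4 kHz, 7 kHz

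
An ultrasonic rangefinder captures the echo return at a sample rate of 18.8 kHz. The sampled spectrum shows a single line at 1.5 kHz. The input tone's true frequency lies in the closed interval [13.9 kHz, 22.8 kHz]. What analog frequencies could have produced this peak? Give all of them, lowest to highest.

Frequencies that alias to 1.5 kHz are k·fs ± 1.5 kHz for integer k ≥ 0.
k=0: 1.5 kHz.
k=1: 17.3 kHz, 20.3 kHz.
k=2: 36.1 kHz, 39.1 kHz.
Within [13.9 kHz, 22.8 kHz]: 17.3 kHz, 20.3 kHz.

17.3 kHz, 20.3 kHz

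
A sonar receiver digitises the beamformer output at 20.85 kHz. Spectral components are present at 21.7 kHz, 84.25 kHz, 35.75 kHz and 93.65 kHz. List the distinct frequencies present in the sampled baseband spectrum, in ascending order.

0.85 kHz, 5.95 kHz, 10.25 kHz

fs/2 = 10.425 kHz.
21.7 kHz mod fs = 0.85 kHz.
0.85 kHz ≤ fs/2 = 10.425 kHz, appears at 0.85 kHz.
84.25 kHz mod fs = 0.85 kHz.
0.85 kHz ≤ fs/2 = 10.425 kHz, appears at 0.85 kHz.
35.75 kHz mod fs = 14.9 kHz.
14.9 kHz > fs/2 = 10.425 kHz, folds to fs − 14.9 kHz = 5.95 kHz.
93.65 kHz mod fs = 10.25 kHz.
10.25 kHz ≤ fs/2 = 10.425 kHz, appears at 10.25 kHz.
Distinct values: {0.85 kHz, 5.95 kHz, 10.25 kHz}.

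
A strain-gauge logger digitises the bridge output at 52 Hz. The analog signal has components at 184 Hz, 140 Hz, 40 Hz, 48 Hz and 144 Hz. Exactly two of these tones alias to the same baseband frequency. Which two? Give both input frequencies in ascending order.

fs/2 = 26 Hz.
184 Hz mod fs = 28 Hz.
28 Hz > fs/2 = 26 Hz, folds to fs − 28 Hz = 24 Hz.
140 Hz mod fs = 36 Hz.
36 Hz > fs/2 = 26 Hz, folds to fs − 36 Hz = 16 Hz.
40 Hz > fs/2 = 26 Hz, folds to fs − 40 Hz = 12 Hz.
48 Hz > fs/2 = 26 Hz, folds to fs − 48 Hz = 4 Hz.
144 Hz mod fs = 40 Hz.
40 Hz > fs/2 = 26 Hz, folds to fs − 40 Hz = 12 Hz.
40 Hz and 144 Hz both map to 12 Hz.

40 Hz, 144 Hz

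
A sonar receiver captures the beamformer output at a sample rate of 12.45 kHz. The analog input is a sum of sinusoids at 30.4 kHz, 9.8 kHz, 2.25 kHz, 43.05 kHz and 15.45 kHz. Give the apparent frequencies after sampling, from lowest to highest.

2.25 kHz, 2.65 kHz, 3 kHz, 5.5 kHz, 5.7 kHz

fs/2 = 6.225 kHz.
30.4 kHz mod fs = 5.5 kHz.
5.5 kHz ≤ fs/2 = 6.225 kHz, appears at 5.5 kHz.
9.8 kHz > fs/2 = 6.225 kHz, folds to fs − 9.8 kHz = 2.65 kHz.
2.25 kHz ≤ fs/2 = 6.225 kHz, passes unchanged.
43.05 kHz mod fs = 5.7 kHz.
5.7 kHz ≤ fs/2 = 6.225 kHz, appears at 5.7 kHz.
15.45 kHz mod fs = 3 kHz.
3 kHz ≤ fs/2 = 6.225 kHz, appears at 3 kHz.
Distinct values: {2.25 kHz, 2.65 kHz, 3 kHz, 5.5 kHz, 5.7 kHz}.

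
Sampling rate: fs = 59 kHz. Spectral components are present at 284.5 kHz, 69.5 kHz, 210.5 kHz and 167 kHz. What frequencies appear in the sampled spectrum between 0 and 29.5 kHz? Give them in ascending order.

10 kHz, 10.5 kHz, 25.5 kHz

fs/2 = 29.5 kHz.
284.5 kHz mod fs = 48.5 kHz.
48.5 kHz > fs/2 = 29.5 kHz, folds to fs − 48.5 kHz = 10.5 kHz.
69.5 kHz mod fs = 10.5 kHz.
10.5 kHz ≤ fs/2 = 29.5 kHz, appears at 10.5 kHz.
210.5 kHz mod fs = 33.5 kHz.
33.5 kHz > fs/2 = 29.5 kHz, folds to fs − 33.5 kHz = 25.5 kHz.
167 kHz mod fs = 49 kHz.
49 kHz > fs/2 = 29.5 kHz, folds to fs − 49 kHz = 10 kHz.
Distinct values: {10 kHz, 10.5 kHz, 25.5 kHz}.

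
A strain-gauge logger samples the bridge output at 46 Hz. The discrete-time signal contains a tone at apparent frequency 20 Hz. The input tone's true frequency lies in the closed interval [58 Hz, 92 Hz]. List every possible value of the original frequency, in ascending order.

66 Hz, 72 Hz

Frequencies that alias to 20 Hz are k·fs ± 20 Hz for integer k ≥ 0.
k=0: 20 Hz.
k=1: 26 Hz, 66 Hz.
k=2: 72 Hz, 112 Hz.
k=3: 118 Hz, 158 Hz.
Within [58 Hz, 92 Hz]: 66 Hz, 72 Hz.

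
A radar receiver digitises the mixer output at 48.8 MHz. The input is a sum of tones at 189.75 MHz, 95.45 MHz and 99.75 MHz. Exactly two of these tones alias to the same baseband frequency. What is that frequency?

fs/2 = 24.4 MHz.
189.75 MHz mod fs = 43.35 MHz.
43.35 MHz > fs/2 = 24.4 MHz, folds to fs − 43.35 MHz = 5.45 MHz.
95.45 MHz mod fs = 46.65 MHz.
46.65 MHz > fs/2 = 24.4 MHz, folds to fs − 46.65 MHz = 2.15 MHz.
99.75 MHz mod fs = 2.15 MHz.
2.15 MHz ≤ fs/2 = 24.4 MHz, appears at 2.15 MHz.
95.45 MHz and 99.75 MHz both map to 2.15 MHz.

2.15 MHz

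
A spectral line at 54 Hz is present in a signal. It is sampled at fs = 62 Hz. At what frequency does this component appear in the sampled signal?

8 Hz

54 Hz > fs/2 = 31 Hz, folds to fs − 54 Hz = 8 Hz.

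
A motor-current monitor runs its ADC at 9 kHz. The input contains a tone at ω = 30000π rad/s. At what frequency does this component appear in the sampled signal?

ω = 30000π rad/s → f = ω/(2π) = 15000 Hz = 15 kHz.
15 kHz mod fs = 6 kHz.
6 kHz > fs/2 = 4.5 kHz, folds to fs − 6 kHz = 3 kHz.

3 kHz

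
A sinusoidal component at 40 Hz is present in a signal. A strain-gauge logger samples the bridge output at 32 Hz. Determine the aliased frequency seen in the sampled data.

40 Hz mod fs = 8 Hz.
8 Hz ≤ fs/2 = 16 Hz, appears at 8 Hz.

8 Hz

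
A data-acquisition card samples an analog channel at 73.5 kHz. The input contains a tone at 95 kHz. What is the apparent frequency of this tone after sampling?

21.5 kHz

95 kHz mod fs = 21.5 kHz.
21.5 kHz ≤ fs/2 = 36.75 kHz, appears at 21.5 kHz.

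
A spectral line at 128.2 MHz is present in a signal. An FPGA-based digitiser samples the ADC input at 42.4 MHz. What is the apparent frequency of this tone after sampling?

128.2 MHz mod fs = 1 MHz.
1 MHz ≤ fs/2 = 21.2 MHz, appears at 1 MHz.

1 MHz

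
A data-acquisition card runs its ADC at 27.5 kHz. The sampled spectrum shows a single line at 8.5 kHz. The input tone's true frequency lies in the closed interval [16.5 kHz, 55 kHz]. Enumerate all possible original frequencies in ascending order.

19 kHz, 36 kHz, 46.5 kHz

Frequencies that alias to 8.5 kHz are k·fs ± 8.5 kHz for integer k ≥ 0.
k=0: 8.5 kHz.
k=1: 19 kHz, 36 kHz.
k=2: 46.5 kHz, 63.5 kHz.
k=3: 74 kHz, 91 kHz.
Within [16.5 kHz, 55 kHz]: 19 kHz, 36 kHz, 46.5 kHz.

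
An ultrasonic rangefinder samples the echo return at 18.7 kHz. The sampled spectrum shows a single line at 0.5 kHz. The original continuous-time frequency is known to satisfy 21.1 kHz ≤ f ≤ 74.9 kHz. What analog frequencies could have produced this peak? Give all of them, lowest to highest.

36.9 kHz, 37.9 kHz, 55.6 kHz, 56.6 kHz, 74.3 kHz

Frequencies that alias to 0.5 kHz are k·fs ± 0.5 kHz for integer k ≥ 0.
k=0: 0.5 kHz.
k=1: 18.2 kHz, 19.2 kHz.
k=2: 36.9 kHz, 37.9 kHz.
k=3: 55.6 kHz, 56.6 kHz.
k=4: 74.3 kHz, 75.3 kHz.
k=5: 93 kHz, 94 kHz.
Within [21.1 kHz, 74.9 kHz]: 36.9 kHz, 37.9 kHz, 55.6 kHz, 56.6 kHz, 74.3 kHz.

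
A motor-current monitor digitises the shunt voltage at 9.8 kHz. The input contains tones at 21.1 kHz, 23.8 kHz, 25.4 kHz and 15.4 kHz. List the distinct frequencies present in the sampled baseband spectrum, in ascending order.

1.5 kHz, 4 kHz, 4.2 kHz

fs/2 = 4.9 kHz.
21.1 kHz mod fs = 1.5 kHz.
1.5 kHz ≤ fs/2 = 4.9 kHz, appears at 1.5 kHz.
23.8 kHz mod fs = 4.2 kHz.
4.2 kHz ≤ fs/2 = 4.9 kHz, appears at 4.2 kHz.
25.4 kHz mod fs = 5.8 kHz.
5.8 kHz > fs/2 = 4.9 kHz, folds to fs − 5.8 kHz = 4 kHz.
15.4 kHz mod fs = 5.6 kHz.
5.6 kHz > fs/2 = 4.9 kHz, folds to fs − 5.6 kHz = 4.2 kHz.
Distinct values: {1.5 kHz, 4 kHz, 4.2 kHz}.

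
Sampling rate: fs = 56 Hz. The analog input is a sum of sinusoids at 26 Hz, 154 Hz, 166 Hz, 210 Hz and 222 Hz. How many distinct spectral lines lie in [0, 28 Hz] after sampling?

fs/2 = 28 Hz.
26 Hz ≤ fs/2 = 28 Hz, passes unchanged.
154 Hz mod fs = 42 Hz.
42 Hz > fs/2 = 28 Hz, folds to fs − 42 Hz = 14 Hz.
166 Hz mod fs = 54 Hz.
54 Hz > fs/2 = 28 Hz, folds to fs − 54 Hz = 2 Hz.
210 Hz mod fs = 42 Hz.
42 Hz > fs/2 = 28 Hz, folds to fs − 42 Hz = 14 Hz.
222 Hz mod fs = 54 Hz.
54 Hz > fs/2 = 28 Hz, folds to fs − 54 Hz = 2 Hz.
Distinct values: {2 Hz, 14 Hz, 26 Hz} → 3.

3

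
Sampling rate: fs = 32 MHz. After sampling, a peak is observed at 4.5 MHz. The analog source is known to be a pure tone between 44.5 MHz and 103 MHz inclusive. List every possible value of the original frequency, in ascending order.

Frequencies that alias to 4.5 MHz are k·fs ± 4.5 MHz for integer k ≥ 0.
k=0: 4.5 MHz.
k=1: 27.5 MHz, 36.5 MHz.
k=2: 59.5 MHz, 68.5 MHz.
k=3: 91.5 MHz, 100.5 MHz.
k=4: 123.5 MHz, 132.5 MHz.
Within [44.5 MHz, 103 MHz]: 59.5 MHz, 68.5 MHz, 91.5 MHz, 100.5 MHz.

59.5 MHz, 68.5 MHz, 91.5 MHz, 100.5 MHz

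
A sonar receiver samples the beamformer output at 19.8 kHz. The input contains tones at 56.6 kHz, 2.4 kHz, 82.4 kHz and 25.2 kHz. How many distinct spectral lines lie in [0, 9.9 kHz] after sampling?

fs/2 = 9.9 kHz.
56.6 kHz mod fs = 17 kHz.
17 kHz > fs/2 = 9.9 kHz, folds to fs − 17 kHz = 2.8 kHz.
2.4 kHz ≤ fs/2 = 9.9 kHz, passes unchanged.
82.4 kHz mod fs = 3.2 kHz.
3.2 kHz ≤ fs/2 = 9.9 kHz, appears at 3.2 kHz.
25.2 kHz mod fs = 5.4 kHz.
5.4 kHz ≤ fs/2 = 9.9 kHz, appears at 5.4 kHz.
Distinct values: {2.4 kHz, 2.8 kHz, 3.2 kHz, 5.4 kHz} → 4.

4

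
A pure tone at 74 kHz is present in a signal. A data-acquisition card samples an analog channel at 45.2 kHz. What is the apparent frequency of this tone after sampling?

74 kHz mod fs = 28.8 kHz.
28.8 kHz > fs/2 = 22.6 kHz, folds to fs − 28.8 kHz = 16.4 kHz.

16.4 kHz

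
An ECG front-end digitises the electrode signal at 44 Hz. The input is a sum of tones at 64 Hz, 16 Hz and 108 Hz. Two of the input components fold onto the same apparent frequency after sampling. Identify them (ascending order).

fs/2 = 22 Hz.
64 Hz mod fs = 20 Hz.
20 Hz ≤ fs/2 = 22 Hz, appears at 20 Hz.
16 Hz ≤ fs/2 = 22 Hz, passes unchanged.
108 Hz mod fs = 20 Hz.
20 Hz ≤ fs/2 = 22 Hz, appears at 20 Hz.
64 Hz and 108 Hz both map to 20 Hz.

64 Hz, 108 Hz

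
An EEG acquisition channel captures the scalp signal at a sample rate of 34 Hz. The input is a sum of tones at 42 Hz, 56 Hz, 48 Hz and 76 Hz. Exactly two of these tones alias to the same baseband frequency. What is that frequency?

8 Hz

fs/2 = 17 Hz.
42 Hz mod fs = 8 Hz.
8 Hz ≤ fs/2 = 17 Hz, appears at 8 Hz.
56 Hz mod fs = 22 Hz.
22 Hz > fs/2 = 17 Hz, folds to fs − 22 Hz = 12 Hz.
48 Hz mod fs = 14 Hz.
14 Hz ≤ fs/2 = 17 Hz, appears at 14 Hz.
76 Hz mod fs = 8 Hz.
8 Hz ≤ fs/2 = 17 Hz, appears at 8 Hz.
42 Hz and 76 Hz both map to 8 Hz.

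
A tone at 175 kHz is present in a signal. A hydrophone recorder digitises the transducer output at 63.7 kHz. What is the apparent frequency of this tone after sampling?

16.1 kHz

175 kHz mod fs = 47.6 kHz.
47.6 kHz > fs/2 = 31.85 kHz, folds to fs − 47.6 kHz = 16.1 kHz.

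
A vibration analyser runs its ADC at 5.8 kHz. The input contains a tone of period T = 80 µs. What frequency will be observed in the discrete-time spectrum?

T = 80 µs → f = 1/T = 12.5 kHz.
12.5 kHz mod fs = 0.9 kHz.
0.9 kHz ≤ fs/2 = 2.9 kHz, appears at 0.9 kHz.

0.9 kHz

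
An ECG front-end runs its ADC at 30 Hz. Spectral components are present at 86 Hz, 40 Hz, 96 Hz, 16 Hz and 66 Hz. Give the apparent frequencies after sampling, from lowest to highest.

fs/2 = 15 Hz.
86 Hz mod fs = 26 Hz.
26 Hz > fs/2 = 15 Hz, folds to fs − 26 Hz = 4 Hz.
40 Hz mod fs = 10 Hz.
10 Hz ≤ fs/2 = 15 Hz, appears at 10 Hz.
96 Hz mod fs = 6 Hz.
6 Hz ≤ fs/2 = 15 Hz, appears at 6 Hz.
16 Hz > fs/2 = 15 Hz, folds to fs − 16 Hz = 14 Hz.
66 Hz mod fs = 6 Hz.
6 Hz ≤ fs/2 = 15 Hz, appears at 6 Hz.
Distinct values: {4 Hz, 6 Hz, 10 Hz, 14 Hz}.

4 Hz, 6 Hz, 10 Hz, 14 Hz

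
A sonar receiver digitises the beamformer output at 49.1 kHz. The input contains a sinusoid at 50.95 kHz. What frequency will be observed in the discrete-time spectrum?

50.95 kHz mod fs = 1.85 kHz.
1.85 kHz ≤ fs/2 = 24.55 kHz, appears at 1.85 kHz.

1.85 kHz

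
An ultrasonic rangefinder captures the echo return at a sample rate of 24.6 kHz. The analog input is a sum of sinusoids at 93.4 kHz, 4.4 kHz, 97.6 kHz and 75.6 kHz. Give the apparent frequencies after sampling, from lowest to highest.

0.8 kHz, 1.8 kHz, 4.4 kHz, 5 kHz

fs/2 = 12.3 kHz.
93.4 kHz mod fs = 19.6 kHz.
19.6 kHz > fs/2 = 12.3 kHz, folds to fs − 19.6 kHz = 5 kHz.
4.4 kHz ≤ fs/2 = 12.3 kHz, passes unchanged.
97.6 kHz mod fs = 23.8 kHz.
23.8 kHz > fs/2 = 12.3 kHz, folds to fs − 23.8 kHz = 0.8 kHz.
75.6 kHz mod fs = 1.8 kHz.
1.8 kHz ≤ fs/2 = 12.3 kHz, appears at 1.8 kHz.
Distinct values: {0.8 kHz, 1.8 kHz, 4.4 kHz, 5 kHz}.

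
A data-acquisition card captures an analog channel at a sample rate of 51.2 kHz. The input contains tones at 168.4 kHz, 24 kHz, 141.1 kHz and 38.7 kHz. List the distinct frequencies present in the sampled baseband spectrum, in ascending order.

fs/2 = 25.6 kHz.
168.4 kHz mod fs = 14.8 kHz.
14.8 kHz ≤ fs/2 = 25.6 kHz, appears at 14.8 kHz.
24 kHz ≤ fs/2 = 25.6 kHz, passes unchanged.
141.1 kHz mod fs = 38.7 kHz.
38.7 kHz > fs/2 = 25.6 kHz, folds to fs − 38.7 kHz = 12.5 kHz.
38.7 kHz > fs/2 = 25.6 kHz, folds to fs − 38.7 kHz = 12.5 kHz.
Distinct values: {12.5 kHz, 14.8 kHz, 24 kHz}.

12.5 kHz, 14.8 kHz, 24 kHz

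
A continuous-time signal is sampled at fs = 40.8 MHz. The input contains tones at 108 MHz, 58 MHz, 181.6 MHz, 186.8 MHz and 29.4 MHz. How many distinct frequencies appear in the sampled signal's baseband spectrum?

fs/2 = 20.4 MHz.
108 MHz mod fs = 26.4 MHz.
26.4 MHz > fs/2 = 20.4 MHz, folds to fs − 26.4 MHz = 14.4 MHz.
58 MHz mod fs = 17.2 MHz.
17.2 MHz ≤ fs/2 = 20.4 MHz, appears at 17.2 MHz.
181.6 MHz mod fs = 18.4 MHz.
18.4 MHz ≤ fs/2 = 20.4 MHz, appears at 18.4 MHz.
186.8 MHz mod fs = 23.6 MHz.
23.6 MHz > fs/2 = 20.4 MHz, folds to fs − 23.6 MHz = 17.2 MHz.
29.4 MHz > fs/2 = 20.4 MHz, folds to fs − 29.4 MHz = 11.4 MHz.
Distinct values: {11.4 MHz, 14.4 MHz, 17.2 MHz, 18.4 MHz} → 4.

4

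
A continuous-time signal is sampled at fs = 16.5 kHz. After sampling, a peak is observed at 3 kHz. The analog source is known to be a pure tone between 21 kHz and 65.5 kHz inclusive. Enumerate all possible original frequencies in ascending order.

30 kHz, 36 kHz, 46.5 kHz, 52.5 kHz, 63 kHz

Frequencies that alias to 3 kHz are k·fs ± 3 kHz for integer k ≥ 0.
k=0: 3 kHz.
k=1: 13.5 kHz, 19.5 kHz.
k=2: 30 kHz, 36 kHz.
k=3: 46.5 kHz, 52.5 kHz.
k=4: 63 kHz, 69 kHz.
k=5: 79.5 kHz, 85.5 kHz.
Within [21 kHz, 65.5 kHz]: 30 kHz, 36 kHz, 46.5 kHz, 52.5 kHz, 63 kHz.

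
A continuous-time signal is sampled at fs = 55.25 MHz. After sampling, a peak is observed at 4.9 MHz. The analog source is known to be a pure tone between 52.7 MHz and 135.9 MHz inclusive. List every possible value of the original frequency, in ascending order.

Frequencies that alias to 4.9 MHz are k·fs ± 4.9 MHz for integer k ≥ 0.
k=0: 4.9 MHz.
k=1: 50.35 MHz, 60.15 MHz.
k=2: 105.6 MHz, 115.4 MHz.
k=3: 160.85 MHz, 170.65 MHz.
Within [52.7 MHz, 135.9 MHz]: 60.15 MHz, 105.6 MHz, 115.4 MHz.

60.15 MHz, 105.6 MHz, 115.4 MHz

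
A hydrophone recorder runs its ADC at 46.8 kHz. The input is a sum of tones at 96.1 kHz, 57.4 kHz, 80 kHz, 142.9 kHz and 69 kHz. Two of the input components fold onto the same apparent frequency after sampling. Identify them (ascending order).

96.1 kHz, 142.9 kHz

fs/2 = 23.4 kHz.
96.1 kHz mod fs = 2.5 kHz.
2.5 kHz ≤ fs/2 = 23.4 kHz, appears at 2.5 kHz.
57.4 kHz mod fs = 10.6 kHz.
10.6 kHz ≤ fs/2 = 23.4 kHz, appears at 10.6 kHz.
80 kHz mod fs = 33.2 kHz.
33.2 kHz > fs/2 = 23.4 kHz, folds to fs − 33.2 kHz = 13.6 kHz.
142.9 kHz mod fs = 2.5 kHz.
2.5 kHz ≤ fs/2 = 23.4 kHz, appears at 2.5 kHz.
69 kHz mod fs = 22.2 kHz.
22.2 kHz ≤ fs/2 = 23.4 kHz, appears at 22.2 kHz.
96.1 kHz and 142.9 kHz both map to 2.5 kHz.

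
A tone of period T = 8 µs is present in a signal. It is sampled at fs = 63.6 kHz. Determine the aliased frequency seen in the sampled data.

T = 8 µs → f = 1/T = 125 kHz.
125 kHz mod fs = 61.4 kHz.
61.4 kHz > fs/2 = 31.8 kHz, folds to fs − 61.4 kHz = 2.2 kHz.

2.2 kHz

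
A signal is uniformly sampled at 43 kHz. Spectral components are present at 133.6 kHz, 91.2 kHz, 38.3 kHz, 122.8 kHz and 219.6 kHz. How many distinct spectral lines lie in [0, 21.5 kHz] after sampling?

fs/2 = 21.5 kHz.
133.6 kHz mod fs = 4.6 kHz.
4.6 kHz ≤ fs/2 = 21.5 kHz, appears at 4.6 kHz.
91.2 kHz mod fs = 5.2 kHz.
5.2 kHz ≤ fs/2 = 21.5 kHz, appears at 5.2 kHz.
38.3 kHz > fs/2 = 21.5 kHz, folds to fs − 38.3 kHz = 4.7 kHz.
122.8 kHz mod fs = 36.8 kHz.
36.8 kHz > fs/2 = 21.5 kHz, folds to fs − 36.8 kHz = 6.2 kHz.
219.6 kHz mod fs = 4.6 kHz.
4.6 kHz ≤ fs/2 = 21.5 kHz, appears at 4.6 kHz.
Distinct values: {4.6 kHz, 4.7 kHz, 5.2 kHz, 6.2 kHz} → 4.

4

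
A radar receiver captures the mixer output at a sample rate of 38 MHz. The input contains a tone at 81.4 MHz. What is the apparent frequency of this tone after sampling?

5.4 MHz

81.4 MHz mod fs = 5.4 MHz.
5.4 MHz ≤ fs/2 = 19 MHz, appears at 5.4 MHz.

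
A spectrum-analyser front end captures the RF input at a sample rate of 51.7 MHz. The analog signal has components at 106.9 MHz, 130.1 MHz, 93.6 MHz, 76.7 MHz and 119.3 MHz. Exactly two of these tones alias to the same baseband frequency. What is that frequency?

25 MHz

fs/2 = 25.85 MHz.
106.9 MHz mod fs = 3.5 MHz.
3.5 MHz ≤ fs/2 = 25.85 MHz, appears at 3.5 MHz.
130.1 MHz mod fs = 26.7 MHz.
26.7 MHz > fs/2 = 25.85 MHz, folds to fs − 26.7 MHz = 25 MHz.
93.6 MHz mod fs = 41.9 MHz.
41.9 MHz > fs/2 = 25.85 MHz, folds to fs − 41.9 MHz = 9.8 MHz.
76.7 MHz mod fs = 25 MHz.
25 MHz ≤ fs/2 = 25.85 MHz, appears at 25 MHz.
119.3 MHz mod fs = 15.9 MHz.
15.9 MHz ≤ fs/2 = 25.85 MHz, appears at 15.9 MHz.
76.7 MHz and 130.1 MHz both map to 25 MHz.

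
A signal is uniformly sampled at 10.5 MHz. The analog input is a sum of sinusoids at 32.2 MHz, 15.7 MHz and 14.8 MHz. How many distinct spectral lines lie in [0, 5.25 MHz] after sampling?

3

fs/2 = 5.25 MHz.
32.2 MHz mod fs = 0.7 MHz.
0.7 MHz ≤ fs/2 = 5.25 MHz, appears at 0.7 MHz.
15.7 MHz mod fs = 5.2 MHz.
5.2 MHz ≤ fs/2 = 5.25 MHz, appears at 5.2 MHz.
14.8 MHz mod fs = 4.3 MHz.
4.3 MHz ≤ fs/2 = 5.25 MHz, appears at 4.3 MHz.
Distinct values: {0.7 MHz, 4.3 MHz, 5.2 MHz} → 3.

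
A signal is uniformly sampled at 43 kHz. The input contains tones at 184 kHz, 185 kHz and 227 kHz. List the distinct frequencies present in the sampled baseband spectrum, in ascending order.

fs/2 = 21.5 kHz.
184 kHz mod fs = 12 kHz.
12 kHz ≤ fs/2 = 21.5 kHz, appears at 12 kHz.
185 kHz mod fs = 13 kHz.
13 kHz ≤ fs/2 = 21.5 kHz, appears at 13 kHz.
227 kHz mod fs = 12 kHz.
12 kHz ≤ fs/2 = 21.5 kHz, appears at 12 kHz.
Distinct values: {12 kHz, 13 kHz}.

12 kHz, 13 kHz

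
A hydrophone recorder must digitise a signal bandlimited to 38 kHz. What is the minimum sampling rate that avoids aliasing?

Nyquist rate = 2 × 38 kHz = 76 kHz.

76 kHz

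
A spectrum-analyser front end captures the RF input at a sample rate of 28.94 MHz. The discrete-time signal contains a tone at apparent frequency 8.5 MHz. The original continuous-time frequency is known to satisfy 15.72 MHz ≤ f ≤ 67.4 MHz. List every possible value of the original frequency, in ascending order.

20.44 MHz, 37.44 MHz, 49.38 MHz, 66.38 MHz

Frequencies that alias to 8.5 MHz are k·fs ± 8.5 MHz for integer k ≥ 0.
k=0: 8.5 MHz.
k=1: 20.44 MHz, 37.44 MHz.
k=2: 49.38 MHz, 66.38 MHz.
k=3: 78.32 MHz, 95.32 MHz.
Within [15.72 MHz, 67.4 MHz]: 20.44 MHz, 37.44 MHz, 49.38 MHz, 66.38 MHz.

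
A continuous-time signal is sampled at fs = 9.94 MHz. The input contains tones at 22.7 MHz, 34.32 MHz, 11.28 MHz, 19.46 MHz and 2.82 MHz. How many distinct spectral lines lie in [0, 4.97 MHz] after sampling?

4

fs/2 = 4.97 MHz.
22.7 MHz mod fs = 2.82 MHz.
2.82 MHz ≤ fs/2 = 4.97 MHz, appears at 2.82 MHz.
34.32 MHz mod fs = 4.5 MHz.
4.5 MHz ≤ fs/2 = 4.97 MHz, appears at 4.5 MHz.
11.28 MHz mod fs = 1.34 MHz.
1.34 MHz ≤ fs/2 = 4.97 MHz, appears at 1.34 MHz.
19.46 MHz mod fs = 9.52 MHz.
9.52 MHz > fs/2 = 4.97 MHz, folds to fs − 9.52 MHz = 0.42 MHz.
2.82 MHz ≤ fs/2 = 4.97 MHz, passes unchanged.
Distinct values: {0.42 MHz, 1.34 MHz, 2.82 MHz, 4.5 MHz} → 4.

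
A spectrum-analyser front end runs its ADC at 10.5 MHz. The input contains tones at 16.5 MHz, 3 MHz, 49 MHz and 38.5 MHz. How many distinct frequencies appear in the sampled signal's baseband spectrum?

3

fs/2 = 5.25 MHz.
16.5 MHz mod fs = 6 MHz.
6 MHz > fs/2 = 5.25 MHz, folds to fs − 6 MHz = 4.5 MHz.
3 MHz ≤ fs/2 = 5.25 MHz, passes unchanged.
49 MHz mod fs = 7 MHz.
7 MHz > fs/2 = 5.25 MHz, folds to fs − 7 MHz = 3.5 MHz.
38.5 MHz mod fs = 7 MHz.
7 MHz > fs/2 = 5.25 MHz, folds to fs − 7 MHz = 3.5 MHz.
Distinct values: {3 MHz, 3.5 MHz, 4.5 MHz} → 3.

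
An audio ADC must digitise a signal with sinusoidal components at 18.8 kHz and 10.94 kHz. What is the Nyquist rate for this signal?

Highest-frequency component: 18.8 kHz.
Nyquist rate = 2 × 18.8 kHz = 37.6 kHz.

37.6 kHz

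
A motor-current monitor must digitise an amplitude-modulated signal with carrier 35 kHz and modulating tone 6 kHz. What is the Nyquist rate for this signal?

AM sidebands sit at fc ± fm = 29 kHz and 41 kHz.
Highest-frequency component: 41 kHz.
Nyquist rate = 2 × 41 kHz = 82 kHz.

82 kHz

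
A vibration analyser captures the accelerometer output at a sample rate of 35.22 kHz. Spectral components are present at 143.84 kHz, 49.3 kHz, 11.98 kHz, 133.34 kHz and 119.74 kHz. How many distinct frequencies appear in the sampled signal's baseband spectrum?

4

fs/2 = 17.61 kHz.
143.84 kHz mod fs = 2.96 kHz.
2.96 kHz ≤ fs/2 = 17.61 kHz, appears at 2.96 kHz.
49.3 kHz mod fs = 14.08 kHz.
14.08 kHz ≤ fs/2 = 17.61 kHz, appears at 14.08 kHz.
11.98 kHz ≤ fs/2 = 17.61 kHz, passes unchanged.
133.34 kHz mod fs = 27.68 kHz.
27.68 kHz > fs/2 = 17.61 kHz, folds to fs − 27.68 kHz = 7.54 kHz.
119.74 kHz mod fs = 14.08 kHz.
14.08 kHz ≤ fs/2 = 17.61 kHz, appears at 14.08 kHz.
Distinct values: {2.96 kHz, 7.54 kHz, 11.98 kHz, 14.08 kHz} → 4.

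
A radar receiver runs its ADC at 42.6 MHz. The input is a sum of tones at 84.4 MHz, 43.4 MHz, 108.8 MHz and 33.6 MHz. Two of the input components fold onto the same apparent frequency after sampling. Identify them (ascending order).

43.4 MHz, 84.4 MHz

fs/2 = 21.3 MHz.
84.4 MHz mod fs = 41.8 MHz.
41.8 MHz > fs/2 = 21.3 MHz, folds to fs − 41.8 MHz = 0.8 MHz.
43.4 MHz mod fs = 0.8 MHz.
0.8 MHz ≤ fs/2 = 21.3 MHz, appears at 0.8 MHz.
108.8 MHz mod fs = 23.6 MHz.
23.6 MHz > fs/2 = 21.3 MHz, folds to fs − 23.6 MHz = 19 MHz.
33.6 MHz > fs/2 = 21.3 MHz, folds to fs − 33.6 MHz = 9 MHz.
43.4 MHz and 84.4 MHz both map to 0.8 MHz.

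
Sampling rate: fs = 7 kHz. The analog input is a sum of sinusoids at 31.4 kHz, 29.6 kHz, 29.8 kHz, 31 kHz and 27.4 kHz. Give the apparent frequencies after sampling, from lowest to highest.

fs/2 = 3.5 kHz.
31.4 kHz mod fs = 3.4 kHz.
3.4 kHz ≤ fs/2 = 3.5 kHz, appears at 3.4 kHz.
29.6 kHz mod fs = 1.6 kHz.
1.6 kHz ≤ fs/2 = 3.5 kHz, appears at 1.6 kHz.
29.8 kHz mod fs = 1.8 kHz.
1.8 kHz ≤ fs/2 = 3.5 kHz, appears at 1.8 kHz.
31 kHz mod fs = 3 kHz.
3 kHz ≤ fs/2 = 3.5 kHz, appears at 3 kHz.
27.4 kHz mod fs = 6.4 kHz.
6.4 kHz > fs/2 = 3.5 kHz, folds to fs − 6.4 kHz = 0.6 kHz.
Distinct values: {0.6 kHz, 1.6 kHz, 1.8 kHz, 3 kHz, 3.4 kHz}.

0.6 kHz, 1.6 kHz, 1.8 kHz, 3 kHz, 3.4 kHz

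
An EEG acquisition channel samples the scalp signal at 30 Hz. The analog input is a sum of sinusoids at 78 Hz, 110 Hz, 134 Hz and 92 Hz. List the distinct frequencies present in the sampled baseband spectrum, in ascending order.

fs/2 = 15 Hz.
78 Hz mod fs = 18 Hz.
18 Hz > fs/2 = 15 Hz, folds to fs − 18 Hz = 12 Hz.
110 Hz mod fs = 20 Hz.
20 Hz > fs/2 = 15 Hz, folds to fs − 20 Hz = 10 Hz.
134 Hz mod fs = 14 Hz.
14 Hz ≤ fs/2 = 15 Hz, appears at 14 Hz.
92 Hz mod fs = 2 Hz.
2 Hz ≤ fs/2 = 15 Hz, appears at 2 Hz.
Distinct values: {2 Hz, 10 Hz, 12 Hz, 14 Hz}.

2 Hz, 10 Hz, 12 Hz, 14 Hz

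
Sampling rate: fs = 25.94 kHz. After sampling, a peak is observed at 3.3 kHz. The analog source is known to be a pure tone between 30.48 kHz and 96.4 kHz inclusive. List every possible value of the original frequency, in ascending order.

Frequencies that alias to 3.3 kHz are k·fs ± 3.3 kHz for integer k ≥ 0.
k=0: 3.3 kHz.
k=1: 22.64 kHz, 29.24 kHz.
k=2: 48.58 kHz, 55.18 kHz.
k=3: 74.52 kHz, 81.12 kHz.
k=4: 100.46 kHz, 107.06 kHz.
Within [30.48 kHz, 96.4 kHz]: 48.58 kHz, 55.18 kHz, 74.52 kHz, 81.12 kHz.

48.58 kHz, 55.18 kHz, 74.52 kHz, 81.12 kHz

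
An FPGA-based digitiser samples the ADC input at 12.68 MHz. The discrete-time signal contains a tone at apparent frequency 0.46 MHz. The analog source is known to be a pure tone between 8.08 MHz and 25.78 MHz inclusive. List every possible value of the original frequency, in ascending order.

12.22 MHz, 13.14 MHz, 24.9 MHz

Frequencies that alias to 0.46 MHz are k·fs ± 0.46 MHz for integer k ≥ 0.
k=0: 0.46 MHz.
k=1: 12.22 MHz, 13.14 MHz.
k=2: 24.9 MHz, 25.82 MHz.
k=3: 37.58 MHz, 38.5 MHz.
Within [8.08 MHz, 25.78 MHz]: 12.22 MHz, 13.14 MHz, 24.9 MHz.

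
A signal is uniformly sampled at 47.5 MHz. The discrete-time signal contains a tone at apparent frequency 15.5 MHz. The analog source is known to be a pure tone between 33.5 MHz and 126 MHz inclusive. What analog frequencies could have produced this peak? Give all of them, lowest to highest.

63 MHz, 79.5 MHz, 110.5 MHz

Frequencies that alias to 15.5 MHz are k·fs ± 15.5 MHz for integer k ≥ 0.
k=0: 15.5 MHz.
k=1: 32 MHz, 63 MHz.
k=2: 79.5 MHz, 110.5 MHz.
k=3: 127 MHz, 158 MHz.
Within [33.5 MHz, 126 MHz]: 63 MHz, 79.5 MHz, 110.5 MHz.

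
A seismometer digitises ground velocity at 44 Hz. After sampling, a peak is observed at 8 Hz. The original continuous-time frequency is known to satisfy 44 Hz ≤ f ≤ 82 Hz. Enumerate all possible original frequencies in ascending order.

52 Hz, 80 Hz

Frequencies that alias to 8 Hz are k·fs ± 8 Hz for integer k ≥ 0.
k=0: 8 Hz.
k=1: 36 Hz, 52 Hz.
k=2: 80 Hz, 96 Hz.
k=3: 124 Hz, 140 Hz.
Within [44 Hz, 82 Hz]: 52 Hz, 80 Hz.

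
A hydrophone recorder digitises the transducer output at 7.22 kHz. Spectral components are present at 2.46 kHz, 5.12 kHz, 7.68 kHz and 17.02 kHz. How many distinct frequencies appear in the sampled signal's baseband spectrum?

fs/2 = 3.61 kHz.
2.46 kHz ≤ fs/2 = 3.61 kHz, passes unchanged.
5.12 kHz > fs/2 = 3.61 kHz, folds to fs − 5.12 kHz = 2.1 kHz.
7.68 kHz mod fs = 0.46 kHz.
0.46 kHz ≤ fs/2 = 3.61 kHz, appears at 0.46 kHz.
17.02 kHz mod fs = 2.58 kHz.
2.58 kHz ≤ fs/2 = 3.61 kHz, appears at 2.58 kHz.
Distinct values: {0.46 kHz, 2.1 kHz, 2.46 kHz, 2.58 kHz} → 4.

4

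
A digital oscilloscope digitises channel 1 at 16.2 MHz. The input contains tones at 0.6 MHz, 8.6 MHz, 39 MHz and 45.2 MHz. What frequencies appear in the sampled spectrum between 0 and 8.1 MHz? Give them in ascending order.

0.6 MHz, 3.4 MHz, 6.6 MHz, 7.6 MHz

fs/2 = 8.1 MHz.
0.6 MHz ≤ fs/2 = 8.1 MHz, passes unchanged.
8.6 MHz > fs/2 = 8.1 MHz, folds to fs − 8.6 MHz = 7.6 MHz.
39 MHz mod fs = 6.6 MHz.
6.6 MHz ≤ fs/2 = 8.1 MHz, appears at 6.6 MHz.
45.2 MHz mod fs = 12.8 MHz.
12.8 MHz > fs/2 = 8.1 MHz, folds to fs − 12.8 MHz = 3.4 MHz.
Distinct values: {0.6 MHz, 3.4 MHz, 6.6 MHz, 7.6 MHz}.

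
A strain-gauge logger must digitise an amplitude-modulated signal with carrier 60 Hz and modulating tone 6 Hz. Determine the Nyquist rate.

132 Hz

AM sidebands sit at fc ± fm = 54 Hz and 66 Hz.
Highest-frequency component: 66 Hz.
Nyquist rate = 2 × 66 Hz = 132 Hz.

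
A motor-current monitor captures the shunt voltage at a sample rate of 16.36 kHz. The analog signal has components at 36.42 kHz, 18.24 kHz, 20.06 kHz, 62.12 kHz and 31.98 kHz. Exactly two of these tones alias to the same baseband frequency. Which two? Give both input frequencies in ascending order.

fs/2 = 8.18 kHz.
36.42 kHz mod fs = 3.7 kHz.
3.7 kHz ≤ fs/2 = 8.18 kHz, appears at 3.7 kHz.
18.24 kHz mod fs = 1.88 kHz.
1.88 kHz ≤ fs/2 = 8.18 kHz, appears at 1.88 kHz.
20.06 kHz mod fs = 3.7 kHz.
3.7 kHz ≤ fs/2 = 8.18 kHz, appears at 3.7 kHz.
62.12 kHz mod fs = 13.04 kHz.
13.04 kHz > fs/2 = 8.18 kHz, folds to fs − 13.04 kHz = 3.32 kHz.
31.98 kHz mod fs = 15.62 kHz.
15.62 kHz > fs/2 = 8.18 kHz, folds to fs − 15.62 kHz = 0.74 kHz.
20.06 kHz and 36.42 kHz both map to 3.7 kHz.

20.06 kHz, 36.42 kHz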